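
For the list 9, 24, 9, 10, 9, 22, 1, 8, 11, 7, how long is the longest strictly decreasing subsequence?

5

Scanning left to right, the best length ending at each element is: 9→1, 24→1, 9→2, 10→2, 9→3, 22→2, 1→4, 8→4, 11→3, 7→5.
So the longest decreasing subsequence has length 5, e.g. 24, 10, 9, 8, 7.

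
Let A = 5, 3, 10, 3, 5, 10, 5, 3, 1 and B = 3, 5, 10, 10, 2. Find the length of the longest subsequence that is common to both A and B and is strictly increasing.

3

A longest common strictly increasing subsequence is 3, 5, 10 (length 3); it appears in order in both A and B, and no longer such subsequence exists.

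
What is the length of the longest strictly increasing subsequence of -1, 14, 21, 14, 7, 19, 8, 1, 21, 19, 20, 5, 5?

5

One longest increasing subsequence is -1, 7, 8, 19, 20 (positions 1,5,7,10,11), of length 5; no longer one exists.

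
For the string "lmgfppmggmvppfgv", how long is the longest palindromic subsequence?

12

One longest palindromic subsequence is gfppmggmppfg (positions 3,4,5,6,7,8,9,10,12,13,14,15); it reads the same forward and backward, and the interval DP gives dp[1][16] = 12.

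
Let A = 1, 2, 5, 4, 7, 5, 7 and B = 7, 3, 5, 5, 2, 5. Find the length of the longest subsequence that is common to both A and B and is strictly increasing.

A longest common strictly increasing subsequence is 2, 5 (length 2); it appears in order in both A and B, and no longer such subsequence exists.

2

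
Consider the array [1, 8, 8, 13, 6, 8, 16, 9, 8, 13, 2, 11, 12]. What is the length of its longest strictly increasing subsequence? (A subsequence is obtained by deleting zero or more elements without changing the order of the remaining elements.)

One longest increasing subsequence is 1, 6, 8, 9, 11, 12 (positions 1,5,6,8,12,13), of length 6; no longer one exists.

6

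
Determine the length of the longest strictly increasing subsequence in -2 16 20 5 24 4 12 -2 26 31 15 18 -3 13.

6

One longest increasing subsequence is -2, 16, 20, 24, 26, 31 (positions 1,2,3,5,9,10), of length 6; no longer one exists.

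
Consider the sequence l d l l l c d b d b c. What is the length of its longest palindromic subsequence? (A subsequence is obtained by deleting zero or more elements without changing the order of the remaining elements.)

5

One longest palindromic subsequence is cbdbc (positions 6,8,9,10,11); it reads the same forward and backward, and the interval DP gives dp[1][11] = 5.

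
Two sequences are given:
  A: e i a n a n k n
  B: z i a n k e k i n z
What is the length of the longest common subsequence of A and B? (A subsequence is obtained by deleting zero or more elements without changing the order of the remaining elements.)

A longest common subsequence is iankn (length 5); the LCS DP confirms no longer common subsequence exists.

5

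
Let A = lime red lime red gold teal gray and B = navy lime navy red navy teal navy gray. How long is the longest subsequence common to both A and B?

Backtracking the LCS table gives one alignment: lime (A1,B2) → red (A2,B4) → teal (A6,B6) → gray (A7,B8).
So the longest common subsequence has length 4.

4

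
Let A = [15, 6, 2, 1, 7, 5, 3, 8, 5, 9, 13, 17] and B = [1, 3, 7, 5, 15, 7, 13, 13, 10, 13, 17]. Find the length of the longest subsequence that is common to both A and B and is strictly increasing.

5

A longest common strictly increasing subsequence is 1, 3, 5, 13, 17 (length 5); it appears in order in both A and B, and no longer such subsequence exists.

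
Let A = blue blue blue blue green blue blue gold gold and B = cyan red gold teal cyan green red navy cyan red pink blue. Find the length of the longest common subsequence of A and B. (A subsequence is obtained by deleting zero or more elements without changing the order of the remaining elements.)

Backtracking the LCS table gives one alignment: green (A5,B6) → blue (A7,B12).
So the longest common subsequence has length 2.

2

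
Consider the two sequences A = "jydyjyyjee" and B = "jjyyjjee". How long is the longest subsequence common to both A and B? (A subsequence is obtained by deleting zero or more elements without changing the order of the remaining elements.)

7

Backtracking the LCS table gives one alignment: j (A1,B2) → y (A2,B3) → y (A4,B4) → j (A5,B5) → j (A8,B6) → e (A9,B7) → e (A10,B8).
So the longest common subsequence has length 7.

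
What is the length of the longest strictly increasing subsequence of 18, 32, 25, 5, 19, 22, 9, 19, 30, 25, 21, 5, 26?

Scanning left to right, the best length ending at each element is: 18→1, 32→2, 25→2, 5→1, 19→2, 22→3, 9→2, 19→3, 30→4, 25→4, 21→4, 5→1, 26→5.
So the longest increasing subsequence has length 5, e.g. 18, 19, 22, 25, 26.

5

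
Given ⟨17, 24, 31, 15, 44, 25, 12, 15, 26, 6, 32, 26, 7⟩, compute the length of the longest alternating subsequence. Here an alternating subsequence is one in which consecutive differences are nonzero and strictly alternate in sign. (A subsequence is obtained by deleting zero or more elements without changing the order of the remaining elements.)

9

Track the best alternating length ending on an up-step vs a down-step at each position: up/down = 1/1, 2/1, 2/1, 1/3, 4/1, 4/5, 1/5, 6/5, 6/5, 1/7, 8/5, 8/9, 8/9.
The maximum over both is 9; one such subsequence is 17, 24, 15, 44, 12, 15, 6, 32, 26.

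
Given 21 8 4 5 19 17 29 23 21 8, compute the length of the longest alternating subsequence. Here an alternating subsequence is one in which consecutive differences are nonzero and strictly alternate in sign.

Track the best alternating length ending on an up-step vs a down-step at each position: up/down = 1/1, 1/2, 1/2, 3/2, 3/2, 3/4, 5/1, 5/6, 5/6, 3/6.
The maximum over both is 6; one such subsequence is 21, 8, 19, 17, 29, 23.

6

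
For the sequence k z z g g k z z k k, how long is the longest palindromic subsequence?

8

One longest palindromic subsequence is kzzggzzk (positions 1,2,3,4,5,7,8,10); it reads the same forward and backward, and the interval DP gives dp[1][10] = 8.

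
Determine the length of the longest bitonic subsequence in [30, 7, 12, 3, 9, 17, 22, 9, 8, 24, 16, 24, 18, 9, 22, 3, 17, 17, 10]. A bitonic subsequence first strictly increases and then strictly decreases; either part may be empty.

8

One longest bitonic subsequence is 7, 12, 17, 22, 24, 22, 17, 10 (positions 2,3,6,7,10,15,18,19): it rises to 24 then falls. Length 8 is optimal.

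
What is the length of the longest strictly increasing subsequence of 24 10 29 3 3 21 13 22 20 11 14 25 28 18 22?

Let dp[i] be the longest increasing subsequence ending at position i. Then dp = [1, 1, 2, 1, 1, 2, 2, 3, 3, 2, 3, 4, 5, 4, 5].
The maximum is 5; one witness is 10, 21, 22, 25, 28 at positions 2,6,8,12,13.

5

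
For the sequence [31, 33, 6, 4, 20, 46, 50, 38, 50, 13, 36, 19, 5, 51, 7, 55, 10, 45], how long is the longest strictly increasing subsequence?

6

Let dp[i] be the longest increasing subsequence ending at position i. Then dp = [1, 2, 1, 1, 2, 3, 4, 3, 4, 2, 3, 3, 2, 5, 3, 6, 4, 5].
The maximum is 6; one witness is 31, 33, 46, 50, 51, 55 at positions 1,2,6,7,14,16.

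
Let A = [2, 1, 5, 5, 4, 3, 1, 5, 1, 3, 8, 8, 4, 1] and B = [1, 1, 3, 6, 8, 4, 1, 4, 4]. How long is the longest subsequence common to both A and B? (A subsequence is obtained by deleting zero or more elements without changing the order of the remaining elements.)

6

Backtracking the LCS table gives one alignment: 1 (A7,B1) → 1 (A9,B2) → 3 (A10,B3) → 8 (A12,B5) → 4 (A13,B6) → 1 (A14,B7).
So the longest common subsequence has length 6.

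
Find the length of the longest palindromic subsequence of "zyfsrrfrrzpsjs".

One longest palindromic subsequence is srrfrrs (positions 4,5,6,7,8,9,14); it reads the same forward and backward, and the interval DP gives dp[1][14] = 7.

7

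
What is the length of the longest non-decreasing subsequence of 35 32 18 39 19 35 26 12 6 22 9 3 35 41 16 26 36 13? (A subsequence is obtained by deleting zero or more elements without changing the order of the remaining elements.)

5

Let dp[i] be the longest non-decreasing subsequence ending at position i. Then dp = [1, 1, 1, 2, 2, 3, 3, 1, 1, 3, 2, 1, 4, 5, 3, 4, 5, 3].
The maximum is 5; one witness is 18, 19, 35, 35, 41 at positions 3,5,6,13,14.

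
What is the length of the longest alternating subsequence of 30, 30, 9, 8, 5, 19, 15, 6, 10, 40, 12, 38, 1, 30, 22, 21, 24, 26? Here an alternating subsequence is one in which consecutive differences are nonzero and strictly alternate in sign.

11

Track the best alternating length ending on an up-step vs a down-step at each position: up/down = 1/1, 1/1, 1/2, 1/2, 1/2, 3/2, 3/4, 3/4, 5/4, 5/1, 5/6, 7/6, 1/8, 9/8, 9/10, 9/10, 11/10, 11/10.
The maximum over both is 11; one such subsequence is 30, 9, 19, 15, 40, 12, 38, 1, 30, 22, 24.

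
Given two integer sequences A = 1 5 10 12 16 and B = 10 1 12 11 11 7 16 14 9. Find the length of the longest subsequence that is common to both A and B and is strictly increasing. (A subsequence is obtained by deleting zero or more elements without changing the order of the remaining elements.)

For each value that appears in both, track the longest common increasing run ending there.
The best achievable length is 3; one witness is 10, 12, 16 (A-positions 3,4,5, B-positions 1,3,7).

3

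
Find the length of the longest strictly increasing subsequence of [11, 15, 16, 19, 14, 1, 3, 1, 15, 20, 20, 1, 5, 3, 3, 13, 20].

5

Scanning left to right, the best length ending at each element is: 11→1, 15→2, 16→3, 19→4, 14→2, 1→1, 3→2, 1→1, 15→3, 20→5, 20→5, 1→1, 5→3, 3→2, 3→2, 13→4, 20→5.
So the longest increasing subsequence has length 5, e.g. 11, 15, 16, 19, 20.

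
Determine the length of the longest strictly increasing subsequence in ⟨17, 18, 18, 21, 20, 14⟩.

3

Let dp[i] be the longest increasing subsequence ending at position i. Then dp = [1, 2, 2, 3, 3, 1].
The maximum is 3; one witness is 17, 18, 21 at positions 1,2,4.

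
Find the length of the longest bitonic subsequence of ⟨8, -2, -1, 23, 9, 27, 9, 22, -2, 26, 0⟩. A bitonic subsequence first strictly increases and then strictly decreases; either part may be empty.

6

One longest bitonic subsequence is -2, -1, 23, 27, 26, 0 (positions 2,3,4,6,10,11): it rises to 27 then falls. Length 6 is optimal.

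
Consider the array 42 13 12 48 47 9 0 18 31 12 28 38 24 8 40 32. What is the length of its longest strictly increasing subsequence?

5

Scanning left to right, the best length ending at each element is: 42→1, 13→1, 12→1, 48→2, 47→2, 9→1, 0→1, 18→2, 31→3, 12→2, 28→3, 38→4, 24→3, 8→2, 40→5, 32→4.
So the longest increasing subsequence has length 5, e.g. 13, 18, 31, 38, 40.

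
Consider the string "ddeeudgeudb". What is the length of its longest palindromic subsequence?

Using dp[i][j] = 2 + dp[i+1][j−1] if the ends match, else max(dp[i+1][j], dp[i][j−1]):
dp[1][11] = 6. A witness is ddeedd at positions 1,2,3,4,6,10.

6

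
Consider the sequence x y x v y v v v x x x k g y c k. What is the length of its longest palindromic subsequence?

8

Using dp[i][j] = 2 + dp[i+1][j−1] if the ends match, else max(dp[i+1][j], dp[i][j−1]):
dp[1][16] = 8. A witness is yxvvvvxy at positions 2,3,4,6,7,8,11,14.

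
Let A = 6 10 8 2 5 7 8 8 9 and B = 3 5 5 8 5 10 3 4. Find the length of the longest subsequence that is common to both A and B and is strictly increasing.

2

A longest common strictly increasing subsequence is 5, 8 (length 2); it appears in order in both A and B, and no longer such subsequence exists.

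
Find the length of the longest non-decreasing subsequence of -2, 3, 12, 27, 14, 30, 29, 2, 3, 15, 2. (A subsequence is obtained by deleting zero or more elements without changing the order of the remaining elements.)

One longest non-decreasing subsequence is -2, 3, 12, 27, 30 (positions 1,2,3,4,6), of length 5; no longer one exists.

5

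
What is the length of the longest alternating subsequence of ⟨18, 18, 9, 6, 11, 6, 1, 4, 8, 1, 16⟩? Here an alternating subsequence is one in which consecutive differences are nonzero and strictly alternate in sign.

Track the best alternating length ending on an up-step vs a down-step at each position: up/down = 1/1, 1/1, 1/2, 1/2, 3/2, 1/4, 1/4, 5/4, 5/4, 1/6, 7/2.
The maximum over both is 7; one such subsequence is 18, 9, 11, 1, 4, 1, 16.

7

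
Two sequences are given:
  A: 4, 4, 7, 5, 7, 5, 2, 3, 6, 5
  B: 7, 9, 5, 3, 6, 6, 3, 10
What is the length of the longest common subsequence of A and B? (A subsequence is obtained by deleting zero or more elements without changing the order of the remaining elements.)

4

Backtracking the LCS table gives one alignment: 7 (A3,B1) → 5 (A6,B3) → 3 (A8,B4) → 6 (A9,B6).
So the longest common subsequence has length 4.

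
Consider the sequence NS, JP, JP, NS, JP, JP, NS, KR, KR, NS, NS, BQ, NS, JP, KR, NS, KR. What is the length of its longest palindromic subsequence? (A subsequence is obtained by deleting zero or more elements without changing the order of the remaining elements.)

Using dp[i][j] = 2 + dp[i+1][j−1] if the ends match, else max(dp[i+1][j], dp[i][j−1]):
dp[1][17] = 10. A witness is NS JP NS NS KR KR NS NS JP NS at positions 1,3,4,7,8,9,11,13,14,16.

10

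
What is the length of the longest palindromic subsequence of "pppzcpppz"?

7

One longest palindromic subsequence is pppcppp (positions 1,2,3,5,6,7,8); it reads the same forward and backward, and the interval DP gives dp[1][9] = 7.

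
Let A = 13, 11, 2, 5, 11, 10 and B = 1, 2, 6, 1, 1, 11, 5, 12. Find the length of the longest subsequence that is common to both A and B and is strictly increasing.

A longest common strictly increasing subsequence is 2, 11 (length 2); it appears in order in both A and B, and no longer such subsequence exists.

2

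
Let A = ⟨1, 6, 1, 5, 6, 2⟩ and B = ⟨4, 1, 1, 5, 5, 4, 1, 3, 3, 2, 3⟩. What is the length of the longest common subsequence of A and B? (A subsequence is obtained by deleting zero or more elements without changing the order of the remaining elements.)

A longest common subsequence is 1, 1, 5, 2 (length 4); the LCS DP confirms no longer common subsequence exists.

4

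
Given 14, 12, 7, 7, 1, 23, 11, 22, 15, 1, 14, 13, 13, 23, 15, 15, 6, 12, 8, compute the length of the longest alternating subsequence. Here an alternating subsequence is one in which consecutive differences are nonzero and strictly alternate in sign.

A longest alternating subsequence is 14, 12, 23, 11, 22, 1, 14, 13, 23, 6, 12, 8 (positions 1,2,6,7,8,10,11,12,14,17,18,19); its 11 consecutive differences strictly alternate in sign, and length 12 is optimal.

12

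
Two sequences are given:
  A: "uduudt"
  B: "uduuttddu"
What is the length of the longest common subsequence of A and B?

Backtracking the LCS table gives one alignment: u (A1,B1) → d (A2,B2) → u (A3,B3) → u (A4,B4) → d (A5,B8).
So the longest common subsequence has length 5.

5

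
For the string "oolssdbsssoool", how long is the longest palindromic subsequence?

One longest palindromic subsequence is oosssssoo (positions 1,2,4,5,8,9,10,12,13); it reads the same forward and backward, and the interval DP gives dp[1][14] = 9.

9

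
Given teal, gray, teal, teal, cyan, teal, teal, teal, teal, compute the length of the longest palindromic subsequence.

7

One longest palindromic subsequence is teal teal teal teal teal teal teal (positions 1,3,4,6,7,8,9); it reads the same forward and backward, and the interval DP gives dp[1][9] = 7.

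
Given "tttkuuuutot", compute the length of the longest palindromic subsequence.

8

Using dp[i][j] = 2 + dp[i+1][j−1] if the ends match, else max(dp[i+1][j], dp[i][j−1]):
dp[1][11] = 8. A witness is ttuuuutt at positions 1,3,5,6,7,8,9,11.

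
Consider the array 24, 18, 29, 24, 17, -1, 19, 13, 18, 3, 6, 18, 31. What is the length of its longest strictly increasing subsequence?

One longest increasing subsequence is -1, 3, 6, 18, 31 (positions 6,10,11,12,13), of length 5; no longer one exists.

5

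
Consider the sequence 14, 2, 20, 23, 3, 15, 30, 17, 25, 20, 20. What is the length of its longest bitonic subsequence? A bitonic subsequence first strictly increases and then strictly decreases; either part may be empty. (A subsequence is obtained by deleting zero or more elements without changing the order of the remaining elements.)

6

Let inc[i] be the LIS ending at i and dec[i] the longest strictly decreasing subsequence starting at i. inc = [1, 1, 2, 3, 2, 3, 4, 4, 5, 5, 5], dec = [2, 1, 2, 2, 1, 1, 3, 1, 2, 1, 1].
max_i inc[i]+dec[i]−1 = 6, with one witness 14, 20, 23, 30, 25, 20.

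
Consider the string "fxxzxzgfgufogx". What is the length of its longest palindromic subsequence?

7

Using dp[i][j] = 2 + dp[i+1][j−1] if the ends match, else max(dp[i+1][j], dp[i][j−1]):
dp[1][14] = 7. A witness is xgfufgx at positions 2,7,8,10,11,13,14.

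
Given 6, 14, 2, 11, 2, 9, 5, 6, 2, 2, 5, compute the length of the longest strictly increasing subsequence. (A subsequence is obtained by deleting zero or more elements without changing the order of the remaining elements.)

3

One longest increasing subsequence is 2, 5, 6 (positions 3,7,8), of length 3; no longer one exists.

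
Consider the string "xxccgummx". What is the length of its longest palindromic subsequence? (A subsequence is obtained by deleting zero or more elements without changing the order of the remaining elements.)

One longest palindromic subsequence is xmmx (positions 1,7,8,9); it reads the same forward and backward, and the interval DP gives dp[1][9] = 4.

4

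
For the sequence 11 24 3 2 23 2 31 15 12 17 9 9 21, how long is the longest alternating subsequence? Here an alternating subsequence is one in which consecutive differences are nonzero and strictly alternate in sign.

10

A longest alternating subsequence is 11, 24, 3, 23, 2, 31, 15, 17, 9, 21 (positions 1,2,3,5,6,7,8,10,11,13); its 9 consecutive differences strictly alternate in sign, and length 10 is optimal.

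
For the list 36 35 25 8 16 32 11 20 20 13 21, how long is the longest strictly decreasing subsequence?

One longest decreasing subsequence is 36, 35, 25, 16, 11 (positions 1,2,3,5,7), of length 5; no longer one exists.

5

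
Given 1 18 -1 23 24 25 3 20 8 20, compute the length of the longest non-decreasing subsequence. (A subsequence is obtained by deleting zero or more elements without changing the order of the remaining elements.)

Scanning left to right, the best length ending at each element is: 1→1, 18→2, -1→1, 23→3, 24→4, 25→5, 3→2, 20→3, 8→3, 20→4.
So the longest non-decreasing subsequence has length 5, e.g. 1, 18, 23, 24, 25.

5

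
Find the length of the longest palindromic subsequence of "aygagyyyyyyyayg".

11

One longest palindromic subsequence is gayyyyyyyag (positions 3,4,6,7,8,9,10,11,12,13,15); it reads the same forward and backward, and the interval DP gives dp[1][15] = 11.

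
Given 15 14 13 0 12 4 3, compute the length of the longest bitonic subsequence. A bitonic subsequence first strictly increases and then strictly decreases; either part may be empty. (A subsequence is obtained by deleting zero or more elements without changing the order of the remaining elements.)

Let inc[i] be the LIS ending at i and dec[i] the longest strictly decreasing subsequence starting at i. inc = [1, 1, 1, 1, 2, 2, 2], dec = [6, 5, 4, 1, 3, 2, 1].
max_i inc[i]+dec[i]−1 = 6, with one witness 15, 14, 13, 12, 4, 3.

6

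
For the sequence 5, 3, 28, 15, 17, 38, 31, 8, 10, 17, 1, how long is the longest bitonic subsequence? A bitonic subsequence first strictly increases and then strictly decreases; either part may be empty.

One longest bitonic subsequence is 5, 15, 17, 38, 31, 17, 1 (positions 1,4,5,6,7,10,11): it rises to 38 then falls. Length 7 is optimal.

7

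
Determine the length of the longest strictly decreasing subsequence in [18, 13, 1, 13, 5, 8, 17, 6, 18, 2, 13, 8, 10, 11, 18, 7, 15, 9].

5

Scanning left to right, the best length ending at each element is: 18→1, 13→2, 1→3, 13→2, 5→3, 8→3, 17→2, 6→4, 18→1, 2→5, 13→3, 8→4, 10→4, 11→4, 18→1, 7→5, 15→3, 9→5.
So the longest decreasing subsequence has length 5, e.g. 18, 13, 8, 6, 2.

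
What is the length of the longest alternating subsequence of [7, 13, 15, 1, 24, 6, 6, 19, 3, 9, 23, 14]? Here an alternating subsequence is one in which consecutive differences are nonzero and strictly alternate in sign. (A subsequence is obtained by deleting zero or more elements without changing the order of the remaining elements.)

A longest alternating subsequence is 7, 13, 1, 24, 6, 19, 3, 23, 14 (positions 1,2,4,5,6,8,9,11,12); its 8 consecutive differences strictly alternate in sign, and length 9 is optimal.

9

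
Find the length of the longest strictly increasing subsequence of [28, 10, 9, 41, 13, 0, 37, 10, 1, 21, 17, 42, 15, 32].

4

Let dp[i] be the longest increasing subsequence ending at position i. Then dp = [1, 1, 1, 2, 2, 1, 3, 2, 2, 3, 3, 4, 3, 4].
The maximum is 4; one witness is 10, 13, 37, 42 at positions 2,5,7,12.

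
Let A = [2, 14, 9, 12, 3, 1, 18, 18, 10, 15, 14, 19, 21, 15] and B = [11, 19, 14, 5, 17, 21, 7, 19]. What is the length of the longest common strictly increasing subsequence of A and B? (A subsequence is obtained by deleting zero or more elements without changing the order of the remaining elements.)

2

A longest common strictly increasing subsequence is 19, 21 (length 2); it appears in order in both A and B, and no longer such subsequence exists.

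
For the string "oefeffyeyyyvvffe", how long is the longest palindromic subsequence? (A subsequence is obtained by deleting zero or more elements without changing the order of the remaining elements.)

Using dp[i][j] = 2 + dp[i+1][j−1] if the ends match, else max(dp[i+1][j], dp[i][j−1]):
dp[1][16] = 10. A witness is effyyyyffe at positions 2,3,5,7,9,10,11,14,15,16.

10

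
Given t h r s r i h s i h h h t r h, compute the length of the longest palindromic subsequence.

8

One longest palindromic subsequence is hrhhhhrh (positions 2,3,7,10,11,12,14,15); it reads the same forward and backward, and the interval DP gives dp[1][15] = 8.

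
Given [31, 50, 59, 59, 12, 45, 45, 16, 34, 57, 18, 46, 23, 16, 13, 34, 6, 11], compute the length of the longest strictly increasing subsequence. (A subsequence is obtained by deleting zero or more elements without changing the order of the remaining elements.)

Let dp[i] be the longest increasing subsequence ending at position i. Then dp = [1, 2, 3, 3, 1, 2, 2, 2, 3, 4, 3, 4, 4, 2, 2, 5, 1, 2].
The maximum is 5; one witness is 12, 16, 18, 23, 34 at positions 5,8,11,13,16.

5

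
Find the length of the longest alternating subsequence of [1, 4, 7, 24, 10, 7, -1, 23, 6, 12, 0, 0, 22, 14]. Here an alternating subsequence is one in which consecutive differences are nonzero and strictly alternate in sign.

9

Track the best alternating length ending on an up-step vs a down-step at each position: up/down = 1/1, 2/1, 2/1, 2/1, 2/3, 2/3, 1/3, 4/3, 4/5, 6/5, 4/7, 4/7, 8/5, 8/9.
The maximum over both is 9; one such subsequence is 1, 24, 10, 23, 6, 12, 0, 22, 14.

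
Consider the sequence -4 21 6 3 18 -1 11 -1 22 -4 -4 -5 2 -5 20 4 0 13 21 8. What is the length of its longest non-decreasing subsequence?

7

Let dp[i] be the longest non-decreasing subsequence ending at position i. Then dp = [1, 2, 2, 2, 3, 2, 3, 3, 4, 2, 3, 1, 4, 2, 5, 5, 4, 6, 7, 6].
The maximum is 7; one witness is -4, -1, -1, 2, 4, 13, 21 at positions 1,6,8,13,16,18,19.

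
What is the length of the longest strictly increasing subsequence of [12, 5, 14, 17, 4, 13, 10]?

Let dp[i] be the longest increasing subsequence ending at position i. Then dp = [1, 1, 2, 3, 1, 2, 2].
The maximum is 3; one witness is 12, 14, 17 at positions 1,3,4.

3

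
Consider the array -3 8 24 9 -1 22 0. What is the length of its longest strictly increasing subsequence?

One longest increasing subsequence is -3, 8, 9, 22 (positions 1,2,4,6), of length 4; no longer one exists.

4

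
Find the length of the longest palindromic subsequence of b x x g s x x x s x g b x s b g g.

Using dp[i][j] = 2 + dp[i+1][j−1] if the ends match, else max(dp[i+1][j], dp[i][j−1]):
dp[1][17] = 11. A witness is bxgsxxxsgxb at positions 1,3,4,5,6,7,8,9,11,13,15.

11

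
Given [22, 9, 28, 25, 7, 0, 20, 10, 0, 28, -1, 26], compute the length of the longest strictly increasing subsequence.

3

Let dp[i] be the longest increasing subsequence ending at position i. Then dp = [1, 1, 2, 2, 1, 1, 2, 2, 1, 3, 1, 3].
The maximum is 3; one witness is 22, 25, 28 at positions 1,4,10.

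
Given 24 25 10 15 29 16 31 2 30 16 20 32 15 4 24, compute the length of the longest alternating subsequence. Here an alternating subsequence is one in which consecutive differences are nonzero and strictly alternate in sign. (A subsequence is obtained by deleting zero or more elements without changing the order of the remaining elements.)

Track the best alternating length ending on an up-step vs a down-step at each position: up/down = 1/1, 2/1, 1/3, 4/3, 4/1, 4/5, 6/1, 1/7, 8/7, 8/9, 10/9, 10/1, 8/11, 8/11, 12/11.
The maximum over both is 12; one such subsequence is 24, 25, 10, 29, 16, 31, 2, 30, 16, 20, 15, 24.

12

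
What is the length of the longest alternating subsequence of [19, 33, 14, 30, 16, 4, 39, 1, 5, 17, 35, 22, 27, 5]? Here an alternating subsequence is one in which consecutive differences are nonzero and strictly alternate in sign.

11

A longest alternating subsequence is 19, 33, 14, 30, 16, 39, 1, 35, 22, 27, 5 (positions 1,2,3,4,5,7,8,11,12,13,14); its 10 consecutive differences strictly alternate in sign, and length 11 is optimal.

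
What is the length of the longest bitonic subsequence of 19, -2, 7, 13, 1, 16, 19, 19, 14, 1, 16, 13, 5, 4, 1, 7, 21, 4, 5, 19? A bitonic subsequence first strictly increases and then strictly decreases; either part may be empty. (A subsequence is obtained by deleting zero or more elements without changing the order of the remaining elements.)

One longest bitonic subsequence is -2, 7, 13, 16, 19, 16, 13, 5, 4, 1 (positions 2,3,4,6,7,11,12,13,14,15): it rises to 19 then falls. Length 10 is optimal.

10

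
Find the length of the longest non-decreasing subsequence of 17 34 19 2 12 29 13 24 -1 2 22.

Scanning left to right, the best length ending at each element is: 17→1, 34→2, 19→2, 2→1, 12→2, 29→3, 13→3, 24→4, -1→1, 2→2, 22→4.
So the longest non-decreasing subsequence has length 4, e.g. 2, 12, 13, 24.

4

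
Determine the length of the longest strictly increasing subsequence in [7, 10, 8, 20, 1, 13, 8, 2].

Scanning left to right, the best length ending at each element is: 7→1, 10→2, 8→2, 20→3, 1→1, 13→3, 8→2, 2→2.
So the longest increasing subsequence has length 3, e.g. 7, 10, 20.

3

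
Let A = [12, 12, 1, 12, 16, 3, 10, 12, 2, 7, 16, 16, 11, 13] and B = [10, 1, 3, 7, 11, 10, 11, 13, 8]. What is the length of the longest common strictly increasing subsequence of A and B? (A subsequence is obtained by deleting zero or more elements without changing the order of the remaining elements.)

5

For each value that appears in both, track the longest common increasing run ending there.
The best achievable length is 5; one witness is 1, 3, 7, 11, 13 (A-positions 3,6,10,13,14, B-positions 2,3,4,5,8).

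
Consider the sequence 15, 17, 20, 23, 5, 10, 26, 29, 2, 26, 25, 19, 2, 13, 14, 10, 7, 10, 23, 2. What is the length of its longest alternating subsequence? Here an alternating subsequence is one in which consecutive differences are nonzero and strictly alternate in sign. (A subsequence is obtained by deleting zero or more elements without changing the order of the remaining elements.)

11

A longest alternating subsequence is 15, 17, 5, 10, 2, 26, 2, 13, 7, 10, 2 (positions 1,2,5,6,9,10,13,14,17,18,20); its 10 consecutive differences strictly alternate in sign, and length 11 is optimal.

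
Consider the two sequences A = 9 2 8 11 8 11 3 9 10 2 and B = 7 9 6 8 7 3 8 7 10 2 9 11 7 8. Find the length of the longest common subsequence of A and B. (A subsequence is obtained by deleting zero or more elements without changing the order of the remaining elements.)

5

A longest common subsequence is 9, 8, 8, 10, 2 (length 5); the LCS DP confirms no longer common subsequence exists.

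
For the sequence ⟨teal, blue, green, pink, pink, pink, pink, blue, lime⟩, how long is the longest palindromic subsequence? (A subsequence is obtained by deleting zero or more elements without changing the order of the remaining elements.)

6

Using dp[i][j] = 2 + dp[i+1][j−1] if the ends match, else max(dp[i+1][j], dp[i][j−1]):
dp[1][9] = 6. A witness is blue pink pink pink pink blue at positions 2,4,5,6,7,8.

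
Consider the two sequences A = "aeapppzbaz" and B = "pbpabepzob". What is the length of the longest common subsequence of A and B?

5

A longest common subsequence is aepzb (length 5); the LCS DP confirms no longer common subsequence exists.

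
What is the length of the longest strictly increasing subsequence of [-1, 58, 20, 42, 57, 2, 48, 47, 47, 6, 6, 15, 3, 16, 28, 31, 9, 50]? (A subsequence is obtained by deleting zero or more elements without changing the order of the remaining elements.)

Scanning left to right, the best length ending at each element is: -1→1, 58→2, 20→2, 42→3, 57→4, 2→2, 48→4, 47→4, 47→4, 6→3, 6→3, 15→4, 3→3, 16→5, 28→6, 31→7, 9→4, 50→8.
So the longest increasing subsequence has length 8, e.g. -1, 2, 6, 15, 16, 28, 31, 50.

8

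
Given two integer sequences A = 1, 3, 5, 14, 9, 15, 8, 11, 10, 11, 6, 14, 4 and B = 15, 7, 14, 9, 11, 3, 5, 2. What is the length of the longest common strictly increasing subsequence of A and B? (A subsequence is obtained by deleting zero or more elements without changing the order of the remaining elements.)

2

For each value that appears in both, track the longest common increasing run ending there.
The best achievable length is 2; one witness is 9, 11 (A-positions 5,8, B-positions 4,5).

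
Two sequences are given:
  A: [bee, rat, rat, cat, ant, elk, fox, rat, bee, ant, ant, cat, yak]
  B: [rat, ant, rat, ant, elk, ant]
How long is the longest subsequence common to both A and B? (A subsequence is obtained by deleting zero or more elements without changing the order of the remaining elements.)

5

A longest common subsequence is rat, rat, ant, elk, ant (length 5); the LCS DP confirms no longer common subsequence exists.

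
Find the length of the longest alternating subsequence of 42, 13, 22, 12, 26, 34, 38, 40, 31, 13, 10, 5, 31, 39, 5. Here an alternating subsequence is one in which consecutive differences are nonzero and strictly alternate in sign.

Track the best alternating length ending on an up-step vs a down-step at each position: up/down = 1/1, 1/2, 3/2, 1/4, 5/2, 5/2, 5/2, 5/2, 5/6, 5/6, 1/6, 1/6, 7/6, 7/6, 1/8.
The maximum over both is 8; one such subsequence is 42, 13, 22, 12, 26, 13, 31, 5.

8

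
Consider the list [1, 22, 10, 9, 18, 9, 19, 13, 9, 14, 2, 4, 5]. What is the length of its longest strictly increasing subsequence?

Let dp[i] be the longest increasing subsequence ending at position i. Then dp = [1, 2, 2, 2, 3, 2, 4, 3, 2, 4, 2, 3, 4].
The maximum is 4; one witness is 1, 10, 18, 19 at positions 1,3,5,7.

4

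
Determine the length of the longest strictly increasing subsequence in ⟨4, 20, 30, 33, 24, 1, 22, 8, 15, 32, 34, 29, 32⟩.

5

Scanning left to right, the best length ending at each element is: 4→1, 20→2, 30→3, 33→4, 24→3, 1→1, 22→3, 8→2, 15→3, 32→4, 34→5, 29→4, 32→5.
So the longest increasing subsequence has length 5, e.g. 4, 20, 30, 33, 34.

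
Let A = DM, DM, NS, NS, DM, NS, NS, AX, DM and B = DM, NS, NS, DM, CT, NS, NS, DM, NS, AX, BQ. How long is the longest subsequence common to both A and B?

7

Backtracking the LCS table gives one alignment: DM (A1,B1) → DM (A2,B4) → NS (A3,B6) → NS (A4,B7) → DM (A5,B8) → NS (A7,B9) → AX (A8,B10).
So the longest common subsequence has length 7.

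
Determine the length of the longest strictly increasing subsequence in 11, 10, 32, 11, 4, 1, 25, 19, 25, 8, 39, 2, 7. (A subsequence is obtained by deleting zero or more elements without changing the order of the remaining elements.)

Let dp[i] be the longest increasing subsequence ending at position i. Then dp = [1, 1, 2, 2, 1, 1, 3, 3, 4, 2, 5, 2, 3].
The maximum is 5; one witness is 10, 11, 19, 25, 39 at positions 2,4,8,9,11.

5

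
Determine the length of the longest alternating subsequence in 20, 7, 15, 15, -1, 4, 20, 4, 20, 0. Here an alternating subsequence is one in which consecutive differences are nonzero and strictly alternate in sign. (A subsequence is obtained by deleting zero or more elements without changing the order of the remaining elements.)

A longest alternating subsequence is 20, 7, 15, -1, 20, 4, 20, 0 (positions 1,2,3,5,7,8,9,10); its 7 consecutive differences strictly alternate in sign, and length 8 is optimal.

8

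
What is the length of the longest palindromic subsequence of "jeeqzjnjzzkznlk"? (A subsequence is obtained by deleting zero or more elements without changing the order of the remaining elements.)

5

One longest palindromic subsequence is nzkzn (positions 7,9,11,12,13); it reads the same forward and backward, and the interval DP gives dp[1][15] = 5.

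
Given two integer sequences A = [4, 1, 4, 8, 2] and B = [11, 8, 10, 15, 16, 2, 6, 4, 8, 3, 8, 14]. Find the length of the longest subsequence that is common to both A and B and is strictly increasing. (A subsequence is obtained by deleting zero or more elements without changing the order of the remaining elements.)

2

A longest common strictly increasing subsequence is 4, 8 (length 2); it appears in order in both A and B, and no longer such subsequence exists.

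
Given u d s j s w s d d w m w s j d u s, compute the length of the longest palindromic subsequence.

One longest palindromic subsequence is udjswddwsjdu (positions 1,2,4,5,6,8,9,12,13,14,15,16); it reads the same forward and backward, and the interval DP gives dp[1][17] = 12.

12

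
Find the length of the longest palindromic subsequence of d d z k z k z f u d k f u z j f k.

One longest palindromic subsequence is kfufufk (positions 4,8,9,12,13,16,17); it reads the same forward and backward, and the interval DP gives dp[1][17] = 7.

7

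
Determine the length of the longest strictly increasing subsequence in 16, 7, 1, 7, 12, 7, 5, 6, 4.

Scanning left to right, the best length ending at each element is: 16→1, 7→1, 1→1, 7→2, 12→3, 7→2, 5→2, 6→3, 4→2.
So the longest increasing subsequence has length 3, e.g. 1, 7, 12.

3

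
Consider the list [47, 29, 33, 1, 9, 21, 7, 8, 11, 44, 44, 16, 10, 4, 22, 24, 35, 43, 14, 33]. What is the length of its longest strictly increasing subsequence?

Scanning left to right, the best length ending at each element is: 47→1, 29→1, 33→2, 1→1, 9→2, 21→3, 7→2, 8→3, 11→4, 44→5, 44→5, 16→5, 10→4, 4→2, 22→6, 24→7, 35→8, 43→9, 14→5, 33→8.
So the longest increasing subsequence has length 9, e.g. 1, 7, 8, 11, 16, 22, 24, 35, 43.

9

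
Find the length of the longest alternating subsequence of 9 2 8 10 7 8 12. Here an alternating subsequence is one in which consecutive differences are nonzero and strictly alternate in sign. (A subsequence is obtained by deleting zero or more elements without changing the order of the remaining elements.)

5

A longest alternating subsequence is 9, 2, 8, 7, 8 (positions 1,2,3,5,6); its 4 consecutive differences strictly alternate in sign, and length 5 is optimal.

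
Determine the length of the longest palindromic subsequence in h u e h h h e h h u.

One longest palindromic subsequence is uhhehhu (positions 2,4,5,7,8,9,10); it reads the same forward and backward, and the interval DP gives dp[1][10] = 7.

7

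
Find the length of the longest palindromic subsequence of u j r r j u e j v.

One longest palindromic subsequence is ujrrju (positions 1,2,3,4,5,6); it reads the same forward and backward, and the interval DP gives dp[1][9] = 6.

6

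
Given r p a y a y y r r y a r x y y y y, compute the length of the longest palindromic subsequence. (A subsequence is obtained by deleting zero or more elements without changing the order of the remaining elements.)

9

Using dp[i][j] = 2 + dp[i+1][j−1] if the ends match, else max(dp[i+1][j], dp[i][j−1]):
dp[1][17] = 9. A witness is yyyyxyyyy at positions 4,6,7,10,13,14,15,16,17.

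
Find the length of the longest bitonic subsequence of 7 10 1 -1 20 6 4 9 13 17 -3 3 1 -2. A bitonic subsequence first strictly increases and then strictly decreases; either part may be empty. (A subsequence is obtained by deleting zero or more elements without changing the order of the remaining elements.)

8

Let inc[i] be the LIS ending at i and dec[i] the longest strictly decreasing subsequence starting at i. inc = [1, 2, 1, 1, 3, 2, 2, 3, 4, 5, 1, 2, 2, 2], dec = [6, 6, 3, 2, 6, 5, 4, 4, 4, 4, 1, 3, 2, 1].
max_i inc[i]+dec[i]−1 = 8, with one witness 7, 10, 20, 6, 4, 3, 1, -2.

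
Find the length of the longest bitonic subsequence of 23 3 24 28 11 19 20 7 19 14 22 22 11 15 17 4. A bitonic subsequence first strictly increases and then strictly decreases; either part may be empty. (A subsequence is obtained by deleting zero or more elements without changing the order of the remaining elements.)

8

One longest bitonic subsequence is 23, 24, 28, 20, 19, 14, 11, 4 (positions 1,3,4,7,9,10,13,16): it rises to 28 then falls. Length 8 is optimal.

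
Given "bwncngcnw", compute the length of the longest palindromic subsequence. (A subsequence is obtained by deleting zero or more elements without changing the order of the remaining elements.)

7

One longest palindromic subsequence is wncgcnw (positions 2,3,4,6,7,8,9); it reads the same forward and backward, and the interval DP gives dp[1][9] = 7.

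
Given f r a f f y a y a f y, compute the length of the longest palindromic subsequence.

7

Using dp[i][j] = 2 + dp[i+1][j−1] if the ends match, else max(dp[i+1][j], dp[i][j−1]):
dp[1][11] = 7. A witness is fayayaf at positions 1,3,6,7,8,9,10.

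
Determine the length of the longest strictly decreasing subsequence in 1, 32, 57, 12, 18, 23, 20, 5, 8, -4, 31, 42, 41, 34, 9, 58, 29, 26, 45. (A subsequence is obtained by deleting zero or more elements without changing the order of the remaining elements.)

One longest decreasing subsequence is 57, 42, 41, 34, 29, 26 (positions 3,12,13,14,17,18), of length 6; no longer one exists.

6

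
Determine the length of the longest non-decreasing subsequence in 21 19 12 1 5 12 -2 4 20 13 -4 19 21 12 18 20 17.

6

One longest non-decreasing subsequence is 1, 5, 12, 13, 19, 21 (positions 4,5,6,10,12,13), of length 6; no longer one exists.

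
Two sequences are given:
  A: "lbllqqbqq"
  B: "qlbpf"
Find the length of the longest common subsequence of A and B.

2

Backtracking the LCS table gives one alignment: l (A1,B2) → b (A2,B3).
So the longest common subsequence has length 2.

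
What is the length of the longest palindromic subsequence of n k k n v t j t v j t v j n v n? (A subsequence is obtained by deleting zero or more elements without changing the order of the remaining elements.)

11

Using dp[i][j] = 2 + dp[i+1][j−1] if the ends match, else max(dp[i+1][j], dp[i][j−1]):
dp[1][16] = 11. A witness is nnvtjvjtvnn at positions 1,4,5,6,7,9,10,11,12,14,16.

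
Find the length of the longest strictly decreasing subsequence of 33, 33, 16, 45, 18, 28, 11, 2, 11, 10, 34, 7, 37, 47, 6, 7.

One longest decreasing subsequence is 33, 16, 11, 10, 7, 6 (positions 1,3,7,10,12,15), of length 6; no longer one exists.

6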